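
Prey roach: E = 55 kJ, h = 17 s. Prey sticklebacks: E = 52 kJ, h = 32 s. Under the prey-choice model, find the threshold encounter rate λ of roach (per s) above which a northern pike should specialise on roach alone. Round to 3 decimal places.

0.059 per s

The zero-one rule: include sticklebacks iff E₂/h₂ > λE₁/(1+λh₁). Equality gives the switch point.
λE₁h₂ = E₂ + λE₂h₁ ⇒ λ = E₂/(E₁h₂ − E₂h₁) = 52/(1760 − 884) = 0.05936 per s.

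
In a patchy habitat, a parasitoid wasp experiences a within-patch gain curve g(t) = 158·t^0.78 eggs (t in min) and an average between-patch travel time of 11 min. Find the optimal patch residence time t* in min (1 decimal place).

Optimal t* satisfies g'(t*) = g(t*)/(T + t*).
g'(t) = 0.78·158·t^-0.22. Setting 0.78·158·t^-0.22 = 158·t^0.78/(11+t) gives 0.78(11+t) = t, so 0.22·t = 0.78×11.
t* = 0.78×11/0.22 = 39 min.

39.0 min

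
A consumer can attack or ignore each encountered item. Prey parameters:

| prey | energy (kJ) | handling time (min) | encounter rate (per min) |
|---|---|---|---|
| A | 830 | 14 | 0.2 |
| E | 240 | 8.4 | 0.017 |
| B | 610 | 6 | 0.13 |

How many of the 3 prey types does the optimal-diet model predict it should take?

2

E/h in descending order: B 102, A 59.3, E 28.6 kJ/min. The optimal diet is the largest prefix of this list for which every included type satisfies E_i/h_i > R on the types above it.
Rate on top 1: 44.55. A: 59.3 > 44.55 → include.
Rate on top 2: 53.56. E: 28.6 < 53.56 → exclude; stop.
Optimal diet: B, A — 2 of 3 types.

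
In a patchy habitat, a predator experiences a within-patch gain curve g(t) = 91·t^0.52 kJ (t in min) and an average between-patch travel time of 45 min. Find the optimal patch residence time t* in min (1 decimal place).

By the marginal value theorem, leave when the instantaneous gain rate g'(t) equals the habitat-wide average g(t)/(T + t).
g'(t) = 0.52·91·t^-0.48. Setting 0.52·91·t^-0.48 = 91·t^0.52/(45+t) gives 0.52(45+t) = t, so 0.48·t = 0.52×45.
t* = 0.52×45/0.48 = 48.75 min.

48.8 min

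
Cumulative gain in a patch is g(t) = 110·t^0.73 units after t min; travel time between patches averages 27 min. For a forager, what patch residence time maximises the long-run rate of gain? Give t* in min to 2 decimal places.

Maximise g(t)/(T+t): set derivative to zero → g'(t)(T+t) = g(t).
g'(t) = 0.73·110·t^-0.27. Setting 0.73·110·t^-0.27 = 110·t^0.73/(27+t) gives 0.73(27+t) = t, so 0.27·t = 0.73×27.
t* = 0.73×27/0.27 = 73 min.

73.00 min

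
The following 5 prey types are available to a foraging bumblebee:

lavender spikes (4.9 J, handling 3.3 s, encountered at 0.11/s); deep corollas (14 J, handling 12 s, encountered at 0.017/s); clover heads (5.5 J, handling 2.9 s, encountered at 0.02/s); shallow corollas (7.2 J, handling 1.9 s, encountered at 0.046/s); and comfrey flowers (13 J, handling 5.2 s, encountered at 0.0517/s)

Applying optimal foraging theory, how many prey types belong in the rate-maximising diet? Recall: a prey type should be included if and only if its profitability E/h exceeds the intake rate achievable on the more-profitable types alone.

5

Profitabilities (E/h, J/s): shallow corollas 3.79, comfrey flowers 2.5, clover heads 1.9, lavender spikes 1.48, deep corollas 1.17. Add prey in this order while the next type's profitability exceeds the intake rate on those already taken.
Rate on top 1: 0.3046. comfrey flowers: 2.5 > 0.3046 → include.
Rate on top 2: 0.7398. clover heads: 1.9 > 0.7398 → include.
Rate on top 3: 0.7872. lavender spikes: 1.48 > 0.7872 → include.
Rate on top 4: 0.9297. deep corollas: 1.17 > 0.9297 → include.
Optimal diet: shallow corollas, comfrey flowers, clover heads, lavender spikes, deep corollas — 5 of 5 types.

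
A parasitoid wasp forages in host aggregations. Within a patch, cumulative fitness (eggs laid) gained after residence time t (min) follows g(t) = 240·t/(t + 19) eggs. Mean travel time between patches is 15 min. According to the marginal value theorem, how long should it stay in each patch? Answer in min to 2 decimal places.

16.88 min

Optimal t* satisfies g'(t*) = g(t*)/(T + t*).
g'(t) = 240·19/(t + 19)². Setting 240·19/(t+19)² = 240t/[(t+19)(15+t)] gives 19(15+t) = t(t+19), so t² = 19×15 = 285.
t* = √285 = 16.88 min.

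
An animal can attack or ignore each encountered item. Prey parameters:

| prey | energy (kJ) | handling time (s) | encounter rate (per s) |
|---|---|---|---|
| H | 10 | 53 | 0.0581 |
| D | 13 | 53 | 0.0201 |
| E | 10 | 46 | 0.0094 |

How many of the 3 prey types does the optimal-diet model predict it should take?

Profitabilities (E/h, kJ/s): D 0.245, E 0.217, H 0.189. Add prey in this order while the next type's profitability exceeds the intake rate on those already taken.
Rate on top 1: 0.1265. E: 0.217 > 0.1265 → include.
Rate on top 2: 0.1423. H: 0.189 > 0.1423 → include.
Optimal diet: D, E, H — 3 of 3 types.

3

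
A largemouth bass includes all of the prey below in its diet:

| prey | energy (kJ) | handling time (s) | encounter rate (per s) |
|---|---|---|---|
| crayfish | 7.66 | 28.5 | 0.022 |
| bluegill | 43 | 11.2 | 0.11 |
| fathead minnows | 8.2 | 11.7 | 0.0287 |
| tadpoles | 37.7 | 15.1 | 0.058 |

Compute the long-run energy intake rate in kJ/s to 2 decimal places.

Energy encountered per unit search time: 0.022×7.66 + 0.11×43 + 0.0287×8.2 + 0.058×37.7 = 7.32 kJ/s.
Handling time per unit search time: 0.022×28.5 + 0.11×11.2 + 0.0287×11.7 + 0.058×15.1 = 3.071.
Rate = 7.32/(1 + 3.071) = 1.798 kJ/s.

1.80 kJ/s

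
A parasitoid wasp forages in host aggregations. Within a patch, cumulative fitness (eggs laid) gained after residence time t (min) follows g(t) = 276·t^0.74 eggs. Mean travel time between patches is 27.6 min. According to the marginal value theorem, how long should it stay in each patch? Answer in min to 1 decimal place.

Optimal t* satisfies g'(t*) = g(t*)/(T + t*).
g'(t) = 0.74·276·t^-0.26. Setting 0.74·276·t^-0.26 = 276·t^0.74/(27.6+t) gives 0.74(27.6+t) = t, so 0.26·t = 0.74×27.6.
t* = 0.74×27.6/0.26 = 78.55 min.

78.6 min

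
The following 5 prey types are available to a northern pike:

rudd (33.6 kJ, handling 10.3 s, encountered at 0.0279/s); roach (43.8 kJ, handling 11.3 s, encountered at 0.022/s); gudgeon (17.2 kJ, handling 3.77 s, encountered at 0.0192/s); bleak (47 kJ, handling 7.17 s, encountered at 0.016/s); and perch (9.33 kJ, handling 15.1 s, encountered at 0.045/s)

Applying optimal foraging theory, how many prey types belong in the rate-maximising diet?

Rank by E/h (kJ/s): bleak 6.56, gudgeon 4.56, roach 3.88, rudd 3.26, perch 0.618. Include each in turn until the next type's E/h falls below the running intake rate.
Rate on top 1: 0.6746. gudgeon: 4.56 > 0.6746 → include.
Rate on top 2: 0.9117. roach: 3.88 > 0.9117 → include.
Rate on top 3: 1.425. rudd: 3.26 > 1.425 → include.
Rate on top 4: 1.731. perch: 0.618 < 1.731 → exclude; stop.
Optimal diet: bleak, gudgeon, roach, rudd — 4 of 5 types.

4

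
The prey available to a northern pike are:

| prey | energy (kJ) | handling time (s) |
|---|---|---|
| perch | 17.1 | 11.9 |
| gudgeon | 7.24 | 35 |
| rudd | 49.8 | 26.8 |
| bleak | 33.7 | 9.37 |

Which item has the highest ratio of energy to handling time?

Profitability E/h (kJ/s): perch = 17.1/11.9 = 1.44, gudgeon = 7.24/35 = 0.207, rudd = 49.8/26.8 = 1.86, bleak = 33.7/9.37 = 3.6.
Ranked: bleak > rudd > perch > gudgeon.

bleak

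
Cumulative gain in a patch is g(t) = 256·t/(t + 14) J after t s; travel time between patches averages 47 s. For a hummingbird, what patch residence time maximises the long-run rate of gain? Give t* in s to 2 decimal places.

25.65 s

Optimal t* satisfies g'(t*) = g(t*)/(T + t*).
g'(t) = 256·14/(t + 14)². Setting 256·14/(t+14)² = 256t/[(t+14)(47+t)] gives 14(47+t) = t(t+14), so t² = 14×47 = 658.
t* = √658 = 25.65 s.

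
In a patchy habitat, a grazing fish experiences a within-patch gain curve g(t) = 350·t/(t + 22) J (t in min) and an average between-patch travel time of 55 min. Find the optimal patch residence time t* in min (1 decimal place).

34.8 min

Optimal t* satisfies g'(t*) = g(t*)/(T + t*).
g'(t) = 350·22/(t + 22)². Setting 350·22/(t+22)² = 350t/[(t+22)(55+t)] gives 22(55+t) = t(t+22), so t² = 22×55 = 1210.
t* = √1210 = 34.79 min.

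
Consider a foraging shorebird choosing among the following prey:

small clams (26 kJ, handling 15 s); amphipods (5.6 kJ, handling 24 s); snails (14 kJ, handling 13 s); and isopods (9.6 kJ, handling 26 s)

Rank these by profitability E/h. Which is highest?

small clams

Profitability E/h (kJ/s): small clams = 26/15 = 1.73, amphipods = 5.6/24 = 0.233, snails = 14/13 = 1.08, isopods = 9.6/26 = 0.369.
Ranked: small clams > snails > isopods > amphipods.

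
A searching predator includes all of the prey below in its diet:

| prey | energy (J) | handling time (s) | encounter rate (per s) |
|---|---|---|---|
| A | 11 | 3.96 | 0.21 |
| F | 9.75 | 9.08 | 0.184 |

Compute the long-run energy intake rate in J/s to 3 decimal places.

Energy encountered per unit search time: 0.21×11 + 0.184×9.75 = 4.104 J/s.
Handling time per unit search time: 0.21×3.96 + 0.184×9.08 = 2.502.
Rate = 4.104/(1 + 2.502) = 1.172 J/s.

1.172 J/s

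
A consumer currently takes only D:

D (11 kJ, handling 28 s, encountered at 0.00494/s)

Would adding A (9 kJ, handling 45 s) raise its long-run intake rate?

On D alone, R = ΣλE/(1+Σλh) = 0.05434/1.138 = 0.04774 kJ/s.
A: E/h = 9/45 = 0.2 kJ/s.
Since 0.2 > R, including A increases the long-run rate.

Yes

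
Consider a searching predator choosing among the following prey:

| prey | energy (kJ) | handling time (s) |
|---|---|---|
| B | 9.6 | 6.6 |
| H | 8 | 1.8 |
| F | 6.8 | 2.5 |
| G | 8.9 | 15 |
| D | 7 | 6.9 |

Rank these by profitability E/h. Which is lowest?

In descending order of E/h:
H: 8/1.8 = 4.44 kJ/s
F: 6.8/2.5 = 2.72 kJ/s
B: 9.6/6.6 = 1.45 kJ/s
D: 7/6.9 = 1.01 kJ/s
G: 8.9/15 = 0.593 kJ/s

G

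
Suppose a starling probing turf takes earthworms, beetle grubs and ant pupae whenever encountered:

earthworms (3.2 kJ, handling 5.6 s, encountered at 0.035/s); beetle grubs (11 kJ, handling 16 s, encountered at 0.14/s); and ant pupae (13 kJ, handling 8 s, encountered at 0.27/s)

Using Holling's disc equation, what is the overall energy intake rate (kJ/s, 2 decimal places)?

0.92 kJ/s

R = (0.035×3.2 + 0.14×11 + 0.27×13) / (1 + 0.035×5.6 + 0.14×16 + 0.27×8) = 5.162/5.596 = 0.9224 kJ/s.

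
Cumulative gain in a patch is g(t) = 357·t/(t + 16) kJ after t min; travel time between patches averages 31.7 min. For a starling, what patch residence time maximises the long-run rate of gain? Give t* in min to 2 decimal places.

22.52 min

By the marginal value theorem, leave when the instantaneous gain rate g'(t) equals the habitat-wide average g(t)/(T + t).
g'(t) = 357·16/(t + 16)². Setting 357·16/(t+16)² = 357t/[(t+16)(31.7+t)] gives 16(31.7+t) = t(t+16), so t² = 16×31.7 = 507.2.
t* = √507.2 = 22.52 min.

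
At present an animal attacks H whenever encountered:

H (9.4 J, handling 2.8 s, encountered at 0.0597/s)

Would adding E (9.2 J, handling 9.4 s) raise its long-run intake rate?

Current rate: (0.0597×9.4)/(1 + 0.0597×2.8) = 0.4808 J/s.
E: E/h = 9.2/9.4 = 0.9787 J/s.
0.9787 > 0.4808, so adding E raises the average — include it.

Yes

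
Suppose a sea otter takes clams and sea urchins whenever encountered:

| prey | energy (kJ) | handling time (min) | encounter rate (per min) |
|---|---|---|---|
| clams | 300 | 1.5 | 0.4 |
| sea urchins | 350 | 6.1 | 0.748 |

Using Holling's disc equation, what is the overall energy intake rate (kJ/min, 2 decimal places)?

61.95 kJ/min

R = Σλ_iE_i / (1 + Σλ_ih_i)
Numerator: 0.4×300 + 0.748×350 = 381.8
Denominator: 1 + 0.4×1.5 + 0.748×6.1 = 6.163
R = 381.8/6.163 = 61.95 kJ/min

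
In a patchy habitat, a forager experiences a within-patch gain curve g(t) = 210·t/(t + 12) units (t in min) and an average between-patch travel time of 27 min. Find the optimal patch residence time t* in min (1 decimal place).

18.0 min

Maximise g(t)/(T+t): set derivative to zero → g'(t)(T+t) = g(t).
g'(t) = 210·12/(t + 12)². Setting 210·12/(t+12)² = 210t/[(t+12)(27+t)] gives 12(27+t) = t(t+12), so t² = 12×27 = 324.
t* = √324 = 18 min.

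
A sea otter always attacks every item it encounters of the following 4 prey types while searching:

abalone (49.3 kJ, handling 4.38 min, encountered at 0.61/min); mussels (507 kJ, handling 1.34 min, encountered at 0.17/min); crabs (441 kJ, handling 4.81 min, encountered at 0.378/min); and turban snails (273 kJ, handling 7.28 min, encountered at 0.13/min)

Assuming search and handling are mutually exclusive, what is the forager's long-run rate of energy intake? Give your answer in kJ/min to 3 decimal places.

47.785 kJ/min

Energy encountered per unit search time: 0.61×49.3 + 0.17×507 + 0.378×441 + 0.13×273 = 318.5 kJ/min.
Handling time per unit search time: 0.61×4.38 + 0.17×1.34 + 0.378×4.81 + 0.13×7.28 = 5.664.
Rate = 318.5/(1 + 5.664) = 47.79 kJ/min.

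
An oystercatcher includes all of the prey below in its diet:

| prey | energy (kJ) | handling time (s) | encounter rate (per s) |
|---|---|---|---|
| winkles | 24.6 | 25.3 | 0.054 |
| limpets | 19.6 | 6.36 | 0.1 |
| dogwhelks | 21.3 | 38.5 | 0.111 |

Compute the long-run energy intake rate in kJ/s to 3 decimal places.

R = (0.054×24.6 + 0.1×19.6 + 0.111×21.3) / (1 + 0.054×25.3 + 0.1×6.36 + 0.111×38.5) = 5.653/7.276 = 0.7769 kJ/s.

0.777 kJ/s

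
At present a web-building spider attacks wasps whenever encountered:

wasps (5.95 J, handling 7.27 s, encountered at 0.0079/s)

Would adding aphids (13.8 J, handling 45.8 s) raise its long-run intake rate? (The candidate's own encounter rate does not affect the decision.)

Yes

On wasps alone, R = ΣλE/(1+Σλh) = 0.04701/1.057 = 0.04445 J/s.
Profitability of aphids: 13.8/45.8 = 0.3013 J/s.
Since 0.3013 > R, including aphids increases the long-run rate.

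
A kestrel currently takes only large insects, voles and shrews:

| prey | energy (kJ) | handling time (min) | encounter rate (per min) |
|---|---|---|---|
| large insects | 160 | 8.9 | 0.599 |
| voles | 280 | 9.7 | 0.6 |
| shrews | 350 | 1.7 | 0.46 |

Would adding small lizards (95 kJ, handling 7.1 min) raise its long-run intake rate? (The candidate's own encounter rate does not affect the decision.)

No

On large insects, voles and shrews alone, R = ΣλE/(1+Σλh) = 424.8/12.93 = 32.85 kJ/min.
small lizards: E/h = 95/7.1 = 13.38 kJ/min.
13.38 < 32.85, so adding small lizards would lower the average — exclude it.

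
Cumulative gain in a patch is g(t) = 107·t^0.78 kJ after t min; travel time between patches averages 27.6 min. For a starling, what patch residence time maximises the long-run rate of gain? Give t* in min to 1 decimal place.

By the marginal value theorem, leave when the instantaneous gain rate g'(t) equals the habitat-wide average g(t)/(T + t).
g'(t) = 0.78·107·t^-0.22. Setting 0.78·107·t^-0.22 = 107·t^0.78/(27.6+t) gives 0.78(27.6+t) = t, so 0.22·t = 0.78×27.6.
t* = 0.78×27.6/0.22 = 97.85 min.

97.9 min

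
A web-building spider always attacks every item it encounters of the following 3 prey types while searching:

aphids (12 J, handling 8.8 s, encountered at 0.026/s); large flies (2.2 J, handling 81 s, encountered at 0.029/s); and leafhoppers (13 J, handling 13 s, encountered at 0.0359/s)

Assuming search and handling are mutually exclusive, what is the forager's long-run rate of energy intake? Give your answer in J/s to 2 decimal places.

Energy encountered per unit search time: 0.026×12 + 0.029×2.2 + 0.0359×13 = 0.8425 J/s.
Handling time per unit search time: 0.026×8.8 + 0.029×81 + 0.0359×13 = 3.045.
Rate = 0.8425/(1 + 3.045) = 0.2083 J/s.

0.21 J/s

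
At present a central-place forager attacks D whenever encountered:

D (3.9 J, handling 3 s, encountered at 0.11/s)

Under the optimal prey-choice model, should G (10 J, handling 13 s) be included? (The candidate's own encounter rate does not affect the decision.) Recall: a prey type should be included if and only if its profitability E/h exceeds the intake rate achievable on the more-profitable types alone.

Yes

Intake rate on the current diet: R = (0.11×3.9) / (1 + 0.11×3) = 0.429/1.33 = 0.3226 J/s.
Profitability of G: 10/13 = 0.7692 J/s.
Since 0.7692 > R, including G increases the long-run rate.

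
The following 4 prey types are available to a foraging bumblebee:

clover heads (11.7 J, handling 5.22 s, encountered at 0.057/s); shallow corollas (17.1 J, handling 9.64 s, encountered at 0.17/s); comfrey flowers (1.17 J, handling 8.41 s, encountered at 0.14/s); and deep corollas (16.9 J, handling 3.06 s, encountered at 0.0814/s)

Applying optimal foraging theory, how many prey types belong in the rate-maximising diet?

E/h in descending order: deep corollas 5.52, clover heads 2.24, shallow corollas 1.77, comfrey flowers 0.139 J/s. The optimal diet is the largest prefix of this list for which every included type satisfies E_i/h_i > R on the types above it.
Rate on top 1: 1.101. clover heads: 2.24 > 1.101 → include.
Rate on top 2: 1.321. shallow corollas: 1.77 > 1.321 → include.
Rate on top 3: 1.554. comfrey flowers: 0.139 < 1.554 → exclude; stop.
Optimal diet: deep corollas, clover heads, shallow corollas — 3 of 4 types.

3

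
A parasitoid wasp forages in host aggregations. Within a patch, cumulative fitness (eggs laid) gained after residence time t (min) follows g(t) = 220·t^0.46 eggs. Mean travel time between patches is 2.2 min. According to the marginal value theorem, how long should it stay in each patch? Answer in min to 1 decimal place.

By the marginal value theorem, leave when the instantaneous gain rate g'(t) equals the habitat-wide average g(t)/(T + t).
g'(t) = 0.46·220·t^-0.54. Setting 0.46·220·t^-0.54 = 220·t^0.46/(2.2+t) gives 0.46(2.2+t) = t, so 0.54·t = 0.46×2.2.
t* = 0.46×2.2/0.54 = 1.874 min.

1.9 min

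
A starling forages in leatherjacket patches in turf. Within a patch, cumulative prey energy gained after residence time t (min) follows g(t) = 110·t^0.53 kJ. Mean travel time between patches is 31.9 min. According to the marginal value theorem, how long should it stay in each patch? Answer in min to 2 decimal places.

35.97 min

By the marginal value theorem, leave when the instantaneous gain rate g'(t) equals the habitat-wide average g(t)/(T + t).
g'(t) = 0.53·110·t^-0.47. Setting 0.53·110·t^-0.47 = 110·t^0.53/(31.9+t) gives 0.53(31.9+t) = t, so 0.47·t = 0.53×31.9.
t* = 0.53×31.9/0.47 = 35.97 min.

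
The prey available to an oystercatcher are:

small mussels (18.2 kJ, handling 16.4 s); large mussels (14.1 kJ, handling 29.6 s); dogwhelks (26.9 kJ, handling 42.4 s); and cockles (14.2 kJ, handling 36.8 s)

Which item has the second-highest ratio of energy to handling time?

dogwhelks

Profitability E/h (kJ/s): small mussels = 18.2/16.4 = 1.11, large mussels = 14.1/29.6 = 0.476, dogwhelks = 26.9/42.4 = 0.634, cockles = 14.2/36.8 = 0.386.
Ranked: small mussels > dogwhelks > large mussels > cockles.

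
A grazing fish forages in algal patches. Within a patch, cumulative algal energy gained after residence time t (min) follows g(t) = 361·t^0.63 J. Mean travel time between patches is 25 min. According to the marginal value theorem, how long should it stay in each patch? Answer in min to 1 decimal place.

42.6 min

Optimal t* satisfies g'(t*) = g(t*)/(T + t*).
g'(t) = 0.63·361·t^-0.37. Setting 0.63·361·t^-0.37 = 361·t^0.63/(25+t) gives 0.63(25+t) = t, so 0.37·t = 0.63×25.
t* = 0.63×25/0.37 = 42.57 min.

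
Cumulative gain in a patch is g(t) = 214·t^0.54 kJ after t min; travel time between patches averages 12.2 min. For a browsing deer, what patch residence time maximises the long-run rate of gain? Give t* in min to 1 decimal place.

By the marginal value theorem, leave when the instantaneous gain rate g'(t) equals the habitat-wide average g(t)/(T + t).
g'(t) = 0.54·214·t^-0.46. Setting 0.54·214·t^-0.46 = 214·t^0.54/(12.2+t) gives 0.54(12.2+t) = t, so 0.46·t = 0.54×12.2.
t* = 0.54×12.2/0.46 = 14.32 min.

14.3 min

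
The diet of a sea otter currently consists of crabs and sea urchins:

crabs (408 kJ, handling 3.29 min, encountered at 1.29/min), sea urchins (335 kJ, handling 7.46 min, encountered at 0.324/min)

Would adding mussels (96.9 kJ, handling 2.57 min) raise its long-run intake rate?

Current rate: (1.29×408 + 0.324×335)/(1 + 1.29×3.29 + 0.324×7.46) = 82.87 kJ/min.
mussels: E/h = 96.9/2.57 = 37.7 kJ/min.
37.7 < 82.87, so adding mussels would lower the average — exclude it.

No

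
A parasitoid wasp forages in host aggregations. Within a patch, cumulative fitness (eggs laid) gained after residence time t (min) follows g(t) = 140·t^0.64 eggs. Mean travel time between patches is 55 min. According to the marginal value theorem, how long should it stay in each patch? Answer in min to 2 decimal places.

Optimal t* satisfies g'(t*) = g(t*)/(T + t*).
g'(t) = 0.64·140·t^-0.36. Setting 0.64·140·t^-0.36 = 140·t^0.64/(55+t) gives 0.64(55+t) = t, so 0.36·t = 0.64×55.
t* = 0.64×55/0.36 = 97.78 min.

97.78 min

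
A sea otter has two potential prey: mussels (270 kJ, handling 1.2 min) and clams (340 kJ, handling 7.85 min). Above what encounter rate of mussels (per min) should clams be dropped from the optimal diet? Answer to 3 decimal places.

Drop clams once their profitability E₂/h₂ falls below the rate achievable on mussels alone: E₂/h₂ = λE₁/(1 + λh₁).
Solve for λ: λE₁h₂ = E₂(1 + λh₁) → λ(E₁h₂ − E₂h₁) = E₂ → λ = E₂/(E₁h₂ − E₂h₁).
λ = 340/(270×7.85 − 340×1.2) = 340/1712 = 0.1987 per min.

0.199 per min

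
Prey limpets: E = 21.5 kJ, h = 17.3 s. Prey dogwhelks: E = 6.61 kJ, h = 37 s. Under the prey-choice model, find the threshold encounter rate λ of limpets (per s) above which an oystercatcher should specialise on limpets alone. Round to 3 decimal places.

The zero-one rule: include dogwhelks iff E₂/h₂ > λE₁/(1+λh₁). Equality gives the switch point.
λE₁h₂ = E₂ + λE₂h₁ ⇒ λ = E₂/(E₁h₂ − E₂h₁) = 6.61/(795.5 − 114.4) = 0.009704 per s.

0.010 per s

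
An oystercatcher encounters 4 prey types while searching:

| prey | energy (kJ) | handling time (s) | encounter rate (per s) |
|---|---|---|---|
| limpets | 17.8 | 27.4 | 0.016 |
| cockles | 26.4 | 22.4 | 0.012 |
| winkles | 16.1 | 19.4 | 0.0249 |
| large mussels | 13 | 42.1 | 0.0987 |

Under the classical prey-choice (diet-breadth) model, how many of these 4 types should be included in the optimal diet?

E/h in descending order: cockles 1.18, winkles 0.83, limpets 0.65, large mussels 0.309 kJ/s. The optimal diet is the largest prefix of this list for which every included type satisfies E_i/h_i > R on the types above it.
Rate on top 1: 0.2497. winkles: 0.83 > 0.2497 → include.
Rate on top 2: 0.4097. limpets: 0.65 > 0.4097 → include.
Rate on top 3: 0.4577. large mussels: 0.309 < 0.4577 → exclude; stop.
Optimal diet: cockles, winkles, limpets — 3 of 4 types.

3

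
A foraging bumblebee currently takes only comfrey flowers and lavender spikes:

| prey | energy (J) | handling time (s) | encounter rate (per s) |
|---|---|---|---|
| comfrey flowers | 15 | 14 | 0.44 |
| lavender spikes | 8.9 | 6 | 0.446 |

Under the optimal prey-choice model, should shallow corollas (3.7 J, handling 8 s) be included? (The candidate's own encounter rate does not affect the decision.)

On comfrey flowers and lavender spikes alone, R = ΣλE/(1+Σλh) = 10.57/9.836 = 1.075 J/s.
shallow corollas: E/h = 3.7/8 = 0.4625 J/s.
Since 0.4625 < R, time spent handling shallow corollas is better spent searching.

No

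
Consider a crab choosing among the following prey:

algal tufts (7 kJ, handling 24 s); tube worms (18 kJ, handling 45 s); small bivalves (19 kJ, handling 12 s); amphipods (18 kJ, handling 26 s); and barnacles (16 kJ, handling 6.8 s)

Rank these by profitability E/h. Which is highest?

Profitability E/h (kJ/s): algal tufts = 7/24 = 0.292, tube worms = 18/45 = 0.4, small bivalves = 19/12 = 1.58, amphipods = 18/26 = 0.692, barnacles = 16/6.8 = 2.35.
Ranked: barnacles > small bivalves > amphipods > tube worms > algal tufts.

barnacles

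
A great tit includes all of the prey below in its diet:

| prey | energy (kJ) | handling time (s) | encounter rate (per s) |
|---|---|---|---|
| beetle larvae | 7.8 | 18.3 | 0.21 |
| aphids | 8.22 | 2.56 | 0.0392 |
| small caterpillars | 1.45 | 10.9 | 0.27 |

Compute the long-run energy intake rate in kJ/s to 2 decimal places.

Energy encountered per unit search time: 0.21×7.8 + 0.0392×8.22 + 0.27×1.45 = 2.352 kJ/s.
Handling time per unit search time: 0.21×18.3 + 0.0392×2.56 + 0.27×10.9 = 6.886.
Rate = 2.352/(1 + 6.886) = 0.2982 kJ/s.

0.30 kJ/s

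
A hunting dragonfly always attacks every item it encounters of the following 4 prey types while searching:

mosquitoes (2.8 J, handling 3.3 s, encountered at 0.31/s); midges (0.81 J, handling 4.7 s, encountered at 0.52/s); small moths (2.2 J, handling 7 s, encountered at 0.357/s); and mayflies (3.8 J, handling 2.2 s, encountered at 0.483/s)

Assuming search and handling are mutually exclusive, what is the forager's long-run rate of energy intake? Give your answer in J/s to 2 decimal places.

R = (0.31×2.8 + 0.52×0.81 + 0.357×2.2 + 0.483×3.8) / (1 + 0.31×3.3 + 0.52×4.7 + 0.357×7 + 0.483×2.2) = 3.91/8.029 = 0.487 J/s.

0.49 J/s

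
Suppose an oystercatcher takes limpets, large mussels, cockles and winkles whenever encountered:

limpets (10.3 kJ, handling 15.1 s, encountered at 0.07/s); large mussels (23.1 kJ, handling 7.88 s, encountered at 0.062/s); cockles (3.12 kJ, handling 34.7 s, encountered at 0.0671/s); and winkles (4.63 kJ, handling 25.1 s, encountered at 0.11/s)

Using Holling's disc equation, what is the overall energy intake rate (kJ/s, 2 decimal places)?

R = (0.07×10.3 + 0.062×23.1 + 0.0671×3.12 + 0.11×4.63) / (1 + 0.07×15.1 + 0.062×7.88 + 0.0671×34.7 + 0.11×25.1) = 2.872/7.635 = 0.3761 kJ/s.

0.38 kJ/s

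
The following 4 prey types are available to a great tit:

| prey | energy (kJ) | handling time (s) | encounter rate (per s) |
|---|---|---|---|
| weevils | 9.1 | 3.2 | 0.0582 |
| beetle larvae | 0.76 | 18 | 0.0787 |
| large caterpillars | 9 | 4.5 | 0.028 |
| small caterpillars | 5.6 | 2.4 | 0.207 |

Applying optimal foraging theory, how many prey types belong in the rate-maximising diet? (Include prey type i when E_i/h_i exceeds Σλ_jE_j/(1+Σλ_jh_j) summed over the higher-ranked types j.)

3

Profitabilities (E/h, kJ/s): weevils 2.84, small caterpillars 2.33, large caterpillars 2, beetle larvae 0.0422. Add prey in this order while the next type's profitability exceeds the intake rate on those already taken.
Rate on top 1: 0.4465. small caterpillars: 2.33 > 0.4465 → include.
Rate on top 2: 1.003. large caterpillars: 2 > 1.003 → include.
Rate on top 3: 1.073. beetle larvae: 0.0422 < 1.073 → exclude; stop.
Optimal diet: weevils, small caterpillars, large caterpillars — 3 of 4 types.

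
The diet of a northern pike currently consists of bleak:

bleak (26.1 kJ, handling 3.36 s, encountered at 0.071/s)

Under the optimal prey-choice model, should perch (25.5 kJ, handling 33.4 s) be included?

No

Intake rate on the current diet: R = (0.071×26.1) / (1 + 0.071×3.36) = 1.853/1.239 = 1.496 kJ/s.
Profitability of perch: 25.5/33.4 = 0.7635 kJ/s.
0.7635 < 1.496, so adding perch would lower the average — exclude it.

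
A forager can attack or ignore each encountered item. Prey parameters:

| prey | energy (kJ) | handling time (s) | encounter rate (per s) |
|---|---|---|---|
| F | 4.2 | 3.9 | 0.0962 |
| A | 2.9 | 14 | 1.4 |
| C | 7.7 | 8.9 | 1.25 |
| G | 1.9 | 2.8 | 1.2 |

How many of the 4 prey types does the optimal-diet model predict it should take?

2

Profitabilities (E/h, kJ/s): F 1.08, C 0.865, G 0.679, A 0.207. Add prey in this order while the next type's profitability exceeds the intake rate on those already taken.
Rate on top 1: 0.2938. C: 0.865 > 0.2938 → include.
Rate on top 2: 0.8023. G: 0.679 < 0.8023 → exclude; stop.
Optimal diet: F, C — 2 of 4 types.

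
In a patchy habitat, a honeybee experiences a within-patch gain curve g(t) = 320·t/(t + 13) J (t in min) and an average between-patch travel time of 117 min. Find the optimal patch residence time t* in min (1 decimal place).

By the marginal value theorem, leave when the instantaneous gain rate g'(t) equals the habitat-wide average g(t)/(T + t).
g'(t) = 320·13/(t + 13)². Setting 320·13/(t+13)² = 320t/[(t+13)(117+t)] gives 13(117+t) = t(t+13), so t² = 13×117 = 1521.
t* = √1521 = 39 min.

39.0 min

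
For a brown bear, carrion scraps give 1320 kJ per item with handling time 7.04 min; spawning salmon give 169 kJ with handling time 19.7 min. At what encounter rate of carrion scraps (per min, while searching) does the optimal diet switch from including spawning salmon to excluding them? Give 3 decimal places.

Drop spawning salmon once their profitability E₂/h₂ falls below the rate achievable on carrion scraps alone: E₂/h₂ = λE₁/(1 + λh₁).
Solve for λ: λE₁h₂ = E₂(1 + λh₁) → λ(E₁h₂ − E₂h₁) = E₂ → λ = E₂/(E₁h₂ − E₂h₁).
λ = 169/(1320×19.7 − 169×7.04) = 169/2.481e+04 = 0.006811 per min.

0.007 per min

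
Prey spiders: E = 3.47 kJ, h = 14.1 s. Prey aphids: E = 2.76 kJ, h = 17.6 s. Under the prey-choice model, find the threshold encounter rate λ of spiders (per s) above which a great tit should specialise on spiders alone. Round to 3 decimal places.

Drop aphids once their profitability E₂/h₂ falls below the rate achievable on spiders alone: E₂/h₂ = λE₁/(1 + λh₁).
Solve for λ: λE₁h₂ = E₂(1 + λh₁) → λ(E₁h₂ − E₂h₁) = E₂ → λ = E₂/(E₁h₂ − E₂h₁).
λ = 2.76/(3.47×17.6 − 2.76×14.1) = 2.76/22.16 = 0.1246 per s.

0.125 per s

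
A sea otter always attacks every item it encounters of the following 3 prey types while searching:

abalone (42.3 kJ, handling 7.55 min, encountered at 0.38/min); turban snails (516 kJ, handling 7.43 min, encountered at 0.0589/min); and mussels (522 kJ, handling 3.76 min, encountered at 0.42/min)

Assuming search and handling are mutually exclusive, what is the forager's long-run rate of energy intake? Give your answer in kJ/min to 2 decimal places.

45.14 kJ/min

R = (0.38×42.3 + 0.0589×516 + 0.42×522) / (1 + 0.38×7.55 + 0.0589×7.43 + 0.42×3.76) = 265.7/5.886 = 45.14 kJ/min.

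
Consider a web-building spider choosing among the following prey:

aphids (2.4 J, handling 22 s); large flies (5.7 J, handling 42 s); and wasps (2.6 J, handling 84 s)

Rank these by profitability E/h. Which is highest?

large flies

In descending order of E/h:
large flies: 5.7/42 = 0.136 J/s
aphids: 2.4/22 = 0.109 J/s
wasps: 2.6/84 = 0.031 J/s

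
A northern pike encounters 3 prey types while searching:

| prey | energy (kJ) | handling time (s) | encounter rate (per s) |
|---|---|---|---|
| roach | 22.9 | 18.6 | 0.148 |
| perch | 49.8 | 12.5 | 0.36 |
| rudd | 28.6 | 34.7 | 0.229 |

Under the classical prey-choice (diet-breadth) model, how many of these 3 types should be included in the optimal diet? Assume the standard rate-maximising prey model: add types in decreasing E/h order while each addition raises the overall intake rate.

E/h in descending order: perch 3.98, roach 1.23, rudd 0.824 kJ/s. The optimal diet is the largest prefix of this list for which every included type satisfies E_i/h_i > R on the types above it.
Rate on top 1: 3.26. roach: 1.23 < 3.26 → exclude; stop.
Optimal diet: perch — 1 of 3 types.

1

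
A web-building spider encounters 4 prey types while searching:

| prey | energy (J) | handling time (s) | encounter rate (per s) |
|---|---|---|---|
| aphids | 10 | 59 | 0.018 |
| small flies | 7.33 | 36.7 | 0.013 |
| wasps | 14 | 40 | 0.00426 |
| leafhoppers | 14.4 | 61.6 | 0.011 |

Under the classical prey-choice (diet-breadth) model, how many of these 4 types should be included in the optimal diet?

Rank by E/h (J/s): wasps 0.35, leafhoppers 0.234, small flies 0.2, aphids 0.169. Include each in turn until the next type's E/h falls below the running intake rate.
Rate on top 1: 0.05096. leafhoppers: 0.234 > 0.05096 → include.
Rate on top 2: 0.118. small flies: 0.2 > 0.118 → include.
Rate on top 3: 0.1348. aphids: 0.169 > 0.1348 → include.
Optimal diet: wasps, leafhoppers, small flies, aphids — 4 of 4 types.

4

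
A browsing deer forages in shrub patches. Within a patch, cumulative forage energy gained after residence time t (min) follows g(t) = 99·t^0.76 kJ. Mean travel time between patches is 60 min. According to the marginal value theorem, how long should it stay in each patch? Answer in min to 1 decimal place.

190.0 min

Optimal t* satisfies g'(t*) = g(t*)/(T + t*).
g'(t) = 0.76·99·t^-0.24. Setting 0.76·99·t^-0.24 = 99·t^0.76/(60+t) gives 0.76(60+t) = t, so 0.24·t = 0.76×60.
t* = 0.76×60/0.24 = 190 min.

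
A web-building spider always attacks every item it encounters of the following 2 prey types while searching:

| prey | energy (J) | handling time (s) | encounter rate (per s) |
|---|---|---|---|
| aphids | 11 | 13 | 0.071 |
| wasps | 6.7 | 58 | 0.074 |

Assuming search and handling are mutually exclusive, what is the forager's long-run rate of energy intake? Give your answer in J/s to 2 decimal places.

R = (0.071×11 + 0.074×6.7) / (1 + 0.071×13 + 0.074×58) = 1.277/6.215 = 0.2054 J/s.

0.21 J/s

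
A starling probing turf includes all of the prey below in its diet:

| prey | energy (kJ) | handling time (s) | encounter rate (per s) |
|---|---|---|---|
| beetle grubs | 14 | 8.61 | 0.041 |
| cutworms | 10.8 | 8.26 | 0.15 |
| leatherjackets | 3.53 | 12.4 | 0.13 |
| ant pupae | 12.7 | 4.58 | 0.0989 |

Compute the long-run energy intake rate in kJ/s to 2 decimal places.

0.84 kJ/s

R = Σλ_iE_i / (1 + Σλ_ih_i)
Numerator: 0.041×14 + 0.15×10.8 + 0.13×3.53 + 0.0989×12.7 = 3.909
Denominator: 1 + 0.041×8.61 + 0.15×8.26 + 0.13×12.4 + 0.0989×4.58 = 4.657
R = 3.909/4.657 = 0.8394 kJ/s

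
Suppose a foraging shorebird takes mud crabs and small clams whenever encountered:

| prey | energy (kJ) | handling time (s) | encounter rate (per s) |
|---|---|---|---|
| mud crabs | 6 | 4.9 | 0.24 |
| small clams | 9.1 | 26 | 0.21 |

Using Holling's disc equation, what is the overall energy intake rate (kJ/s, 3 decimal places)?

R = Σλ_iE_i / (1 + Σλ_ih_i)
Numerator: 0.24×6 + 0.21×9.1 = 3.351
Denominator: 1 + 0.24×4.9 + 0.21×26 = 7.636
R = 3.351/7.636 = 0.4388 kJ/s

0.439 kJ/s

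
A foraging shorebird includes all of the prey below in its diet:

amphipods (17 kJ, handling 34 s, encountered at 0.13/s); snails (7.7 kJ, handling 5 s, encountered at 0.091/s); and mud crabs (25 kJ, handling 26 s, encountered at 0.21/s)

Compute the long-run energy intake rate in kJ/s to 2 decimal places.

0.72 kJ/s

R = (0.13×17 + 0.091×7.7 + 0.21×25) / (1 + 0.13×34 + 0.091×5 + 0.21×26) = 8.161/11.33 = 0.72 kJ/s.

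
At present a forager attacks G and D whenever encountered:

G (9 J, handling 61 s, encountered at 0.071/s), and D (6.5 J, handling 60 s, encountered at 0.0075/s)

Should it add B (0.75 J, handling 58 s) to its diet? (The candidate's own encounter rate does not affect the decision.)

No

Current rate: (0.071×9 + 0.0075×6.5)/(1 + 0.071×61 + 0.0075×60) = 0.119 J/s.
Profitability of B: 0.75/58 = 0.01293 J/s.
Since 0.01293 < R, time spent handling B is better spent searching.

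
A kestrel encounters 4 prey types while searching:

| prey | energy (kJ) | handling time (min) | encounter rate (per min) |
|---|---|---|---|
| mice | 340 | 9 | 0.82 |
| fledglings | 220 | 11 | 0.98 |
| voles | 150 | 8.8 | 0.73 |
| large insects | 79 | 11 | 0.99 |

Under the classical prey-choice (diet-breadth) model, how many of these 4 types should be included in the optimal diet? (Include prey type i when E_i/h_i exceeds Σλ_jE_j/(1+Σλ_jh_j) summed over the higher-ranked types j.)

Rank by E/h (kJ/min): mice 37.8, fledglings 20, voles 17, large insects 7.18. Include each in turn until the next type's E/h falls below the running intake rate.
Rate on top 1: 33.27. fledglings: 20 < 33.27 → exclude; stop.
Optimal diet: mice — 1 of 4 types.

1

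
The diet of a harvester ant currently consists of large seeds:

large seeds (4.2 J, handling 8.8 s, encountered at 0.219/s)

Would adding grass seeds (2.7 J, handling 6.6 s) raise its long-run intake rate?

On large seeds alone, R = ΣλE/(1+Σλh) = 0.9198/2.927 = 0.3142 J/s.
grass seeds: E/h = 2.7/6.6 = 0.4091 J/s.
Since 0.4091 > R, including grass seeds increases the long-run rate.

Yes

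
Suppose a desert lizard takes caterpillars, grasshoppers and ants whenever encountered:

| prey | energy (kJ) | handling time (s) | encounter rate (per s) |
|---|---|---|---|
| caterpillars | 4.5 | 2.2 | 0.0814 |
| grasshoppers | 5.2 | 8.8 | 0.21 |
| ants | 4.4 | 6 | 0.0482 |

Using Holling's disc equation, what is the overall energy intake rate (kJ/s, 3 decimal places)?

0.504 kJ/s

R = Σλ_iE_i / (1 + Σλ_ih_i)
Numerator: 0.0814×4.5 + 0.21×5.2 + 0.0482×4.4 = 1.67
Denominator: 1 + 0.0814×2.2 + 0.21×8.8 + 0.0482×6 = 3.316
R = 1.67/3.316 = 0.5037 kJ/s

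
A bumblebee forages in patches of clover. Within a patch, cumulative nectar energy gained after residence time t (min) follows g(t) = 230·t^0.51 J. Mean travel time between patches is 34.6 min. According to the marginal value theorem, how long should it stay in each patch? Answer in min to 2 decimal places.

36.01 min

By the marginal value theorem, leave when the instantaneous gain rate g'(t) equals the habitat-wide average g(t)/(T + t).
g'(t) = 0.51·230·t^-0.49. Setting 0.51·230·t^-0.49 = 230·t^0.51/(34.6+t) gives 0.51(34.6+t) = t, so 0.49·t = 0.51×34.6.
t* = 0.51×34.6/0.49 = 36.01 min.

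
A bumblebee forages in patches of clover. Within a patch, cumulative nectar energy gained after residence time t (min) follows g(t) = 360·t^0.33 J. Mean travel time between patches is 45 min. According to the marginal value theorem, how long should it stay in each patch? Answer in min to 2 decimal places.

22.16 min

By the marginal value theorem, leave when the instantaneous gain rate g'(t) equals the habitat-wide average g(t)/(T + t).
g'(t) = 0.33·360·t^-0.67. Setting 0.33·360·t^-0.67 = 360·t^0.33/(45+t) gives 0.33(45+t) = t, so 0.67·t = 0.33×45.
t* = 0.33×45/0.67 = 22.16 min.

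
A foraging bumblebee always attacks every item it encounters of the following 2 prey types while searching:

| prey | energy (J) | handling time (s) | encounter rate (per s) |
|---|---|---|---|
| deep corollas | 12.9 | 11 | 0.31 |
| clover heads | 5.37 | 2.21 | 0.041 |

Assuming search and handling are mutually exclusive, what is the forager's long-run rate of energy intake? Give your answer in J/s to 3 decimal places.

0.937 J/s

R = (0.31×12.9 + 0.041×5.37) / (1 + 0.31×11 + 0.041×2.21) = 4.219/4.501 = 0.9375 J/s.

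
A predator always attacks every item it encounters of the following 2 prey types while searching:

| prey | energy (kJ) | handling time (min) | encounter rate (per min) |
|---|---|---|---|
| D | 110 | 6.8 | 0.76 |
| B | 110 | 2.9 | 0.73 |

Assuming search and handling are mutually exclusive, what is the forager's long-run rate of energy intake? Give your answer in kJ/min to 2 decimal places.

R = Σλ_iE_i / (1 + Σλ_ih_i)
Numerator: 0.76×110 + 0.73×110 = 163.9
Denominator: 1 + 0.76×6.8 + 0.73×2.9 = 8.285
R = 163.9/8.285 = 19.78 kJ/min

19.78 kJ/min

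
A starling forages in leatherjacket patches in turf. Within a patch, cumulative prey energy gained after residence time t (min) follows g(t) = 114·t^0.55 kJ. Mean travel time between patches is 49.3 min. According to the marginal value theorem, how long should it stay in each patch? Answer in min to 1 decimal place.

60.3 min

Maximise g(t)/(T+t): set derivative to zero → g'(t)(T+t) = g(t).
g'(t) = 0.55·114·t^-0.45. Setting 0.55·114·t^-0.45 = 114·t^0.55/(49.3+t) gives 0.55(49.3+t) = t, so 0.45·t = 0.55×49.3.
t* = 0.55×49.3/0.45 = 60.26 min.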